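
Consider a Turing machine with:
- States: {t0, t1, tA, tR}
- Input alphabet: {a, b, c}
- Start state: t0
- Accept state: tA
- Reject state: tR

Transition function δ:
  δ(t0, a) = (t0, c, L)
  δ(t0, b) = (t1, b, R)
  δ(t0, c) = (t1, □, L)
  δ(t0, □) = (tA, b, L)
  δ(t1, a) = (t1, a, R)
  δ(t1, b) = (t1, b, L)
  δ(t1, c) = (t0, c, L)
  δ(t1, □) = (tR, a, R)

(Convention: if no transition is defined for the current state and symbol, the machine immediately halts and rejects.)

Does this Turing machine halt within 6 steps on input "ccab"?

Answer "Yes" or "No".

Execution trace:
Initial: [t0]ccab
Step 1: δ(t0, c) = (t1, □, L) → [t1]□□cab
Step 2: δ(t1, □) = (tR, a, R) → a[tR]□cab

The machine reaches the reject state tR and halts.
The machine halted after 2 steps (within the 6-step bound).

Answer: Yes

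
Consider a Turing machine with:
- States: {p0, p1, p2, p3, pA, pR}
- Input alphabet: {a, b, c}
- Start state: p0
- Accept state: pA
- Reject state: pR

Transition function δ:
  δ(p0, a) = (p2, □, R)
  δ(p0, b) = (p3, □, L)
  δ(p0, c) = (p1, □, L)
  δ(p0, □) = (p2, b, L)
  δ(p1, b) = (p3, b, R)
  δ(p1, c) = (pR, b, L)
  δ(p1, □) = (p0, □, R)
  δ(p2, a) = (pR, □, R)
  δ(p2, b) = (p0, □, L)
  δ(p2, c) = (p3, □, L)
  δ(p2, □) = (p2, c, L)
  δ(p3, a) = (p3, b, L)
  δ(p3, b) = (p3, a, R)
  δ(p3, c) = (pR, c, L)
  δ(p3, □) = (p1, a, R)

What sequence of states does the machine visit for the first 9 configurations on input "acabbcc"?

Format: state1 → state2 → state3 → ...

Execution trace:
Initial: [p0]acabbcc
Step 1: δ(p0, a) = (p2, □, R) → □[p2]cabbcc
Step 2: δ(p2, c) = (p3, □, L) → [p3]□□abbcc
Step 3: δ(p3, □) = (p1, a, R) → a[p1]□abbcc
Step 4: δ(p1, □) = (p0, □, R) → a□[p0]abbcc
Step 5: δ(p0, a) = (p2, □, R) → a□□[p2]bbcc
Step 6: δ(p2, b) = (p0, □, L) → a□[p0]□□bcc
Step 7: δ(p0, □) = (p2, b, L) → a[p2]□b□bcc
Step 8: δ(p2, □) = (p2, c, L) → [p2]acb□bcc

State sequence: p0 → p2 → p3 → p1 → p0 → p2 → p0 → p2 → p2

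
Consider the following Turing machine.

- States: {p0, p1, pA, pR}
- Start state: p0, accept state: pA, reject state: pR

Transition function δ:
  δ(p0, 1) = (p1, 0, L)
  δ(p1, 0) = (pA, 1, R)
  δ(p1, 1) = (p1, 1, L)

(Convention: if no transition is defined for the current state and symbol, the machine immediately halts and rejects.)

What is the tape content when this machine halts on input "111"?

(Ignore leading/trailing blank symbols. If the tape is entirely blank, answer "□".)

Execution trace:
Initial: [p0]111
Step 1: δ(p0, 1) = (p1, 0, L) → [p1]□011

No transition is defined for δ(p1, □). By convention the machine halts and rejects.

Final tape (ignoring leading/trailing blanks): 011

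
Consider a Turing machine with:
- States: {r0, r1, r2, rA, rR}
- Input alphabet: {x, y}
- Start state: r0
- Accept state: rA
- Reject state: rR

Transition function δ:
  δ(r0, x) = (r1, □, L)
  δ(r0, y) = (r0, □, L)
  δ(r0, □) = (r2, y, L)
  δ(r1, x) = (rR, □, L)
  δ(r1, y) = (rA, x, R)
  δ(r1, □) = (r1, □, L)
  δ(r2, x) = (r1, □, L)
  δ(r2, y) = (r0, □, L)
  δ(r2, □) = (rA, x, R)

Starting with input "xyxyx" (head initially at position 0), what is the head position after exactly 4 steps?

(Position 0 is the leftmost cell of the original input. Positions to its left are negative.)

Execution trace (head position shown):
Step 0: [r0]xyxyx  (head at position 0)
Step 1: move left → [r1]□□yxyx  (head at position -1)
Step 2: move left → [r1]□□□yxyx  (head at position -2)
Step 3: move left → [r1]□□□□yxyx  (head at position -3)
Step 4: move left → [r1]□□□□□yxyx  (head at position -4)

After 4 steps, the head is at position -4.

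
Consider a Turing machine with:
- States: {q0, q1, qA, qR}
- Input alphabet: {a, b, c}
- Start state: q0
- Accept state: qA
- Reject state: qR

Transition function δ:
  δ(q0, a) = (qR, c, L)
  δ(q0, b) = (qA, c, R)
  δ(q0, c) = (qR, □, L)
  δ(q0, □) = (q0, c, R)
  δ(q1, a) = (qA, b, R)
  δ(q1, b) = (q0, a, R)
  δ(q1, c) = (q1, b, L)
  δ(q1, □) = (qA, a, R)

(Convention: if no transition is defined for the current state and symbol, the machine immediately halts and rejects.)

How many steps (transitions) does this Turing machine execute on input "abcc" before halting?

Execution trace:
Initial: [q0]abcc
Step 1: δ(q0, a) = (qR, c, L) → [qR]□cbcc

The machine reaches the reject state qR and halts.

The machine executed 1 step before halting.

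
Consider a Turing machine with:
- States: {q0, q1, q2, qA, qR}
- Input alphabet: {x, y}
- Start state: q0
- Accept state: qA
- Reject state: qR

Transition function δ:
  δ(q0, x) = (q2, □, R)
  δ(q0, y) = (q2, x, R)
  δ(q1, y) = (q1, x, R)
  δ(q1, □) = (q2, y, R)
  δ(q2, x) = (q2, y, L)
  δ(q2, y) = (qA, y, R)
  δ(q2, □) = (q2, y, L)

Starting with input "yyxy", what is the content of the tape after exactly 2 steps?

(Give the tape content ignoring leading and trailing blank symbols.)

Execution trace:
Initial: [q0]yyxy
Step 1: δ(q0, y) = (q2, x, R) → x[q2]yxy
Step 2: δ(q2, y) = (qA, y, R) → xy[qA]xy

The machine reaches the accept state qA and halts.

After 2 steps, the tape (ignoring leading/trailing blanks) is: xyxy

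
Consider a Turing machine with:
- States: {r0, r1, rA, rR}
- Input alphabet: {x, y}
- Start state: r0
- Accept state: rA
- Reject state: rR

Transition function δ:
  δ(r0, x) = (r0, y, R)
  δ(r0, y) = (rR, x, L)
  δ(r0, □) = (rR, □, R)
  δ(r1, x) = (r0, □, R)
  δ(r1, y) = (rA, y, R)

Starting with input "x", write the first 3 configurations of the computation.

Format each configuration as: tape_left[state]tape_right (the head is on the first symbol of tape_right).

Transitions applied:
Step 1: δ(r0, x) = (r0, y, R)
Step 2: δ(r0, □) = (rR, □, R)

The first 3 configurations are:
[r0]x ⊢ y[r0]□ ⊢ y□[rR]□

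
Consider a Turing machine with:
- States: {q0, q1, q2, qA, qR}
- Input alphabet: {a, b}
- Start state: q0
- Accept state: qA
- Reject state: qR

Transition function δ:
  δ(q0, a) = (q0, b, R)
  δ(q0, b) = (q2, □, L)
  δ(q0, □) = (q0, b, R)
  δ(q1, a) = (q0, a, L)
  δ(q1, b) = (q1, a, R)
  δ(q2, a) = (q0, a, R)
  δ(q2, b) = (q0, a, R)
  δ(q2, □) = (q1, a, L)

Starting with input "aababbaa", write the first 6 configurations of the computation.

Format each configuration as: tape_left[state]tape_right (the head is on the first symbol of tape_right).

Transitions applied:
Step 1: δ(q0, a) = (q0, b, R)
Step 2: δ(q0, a) = (q0, b, R)
Step 3: δ(q0, b) = (q2, □, L)
Step 4: δ(q2, b) = (q0, a, R)
Step 5: δ(q0, □) = (q0, b, R)

The first 6 configurations are:
[q0]aababbaa ⊢ b[q0]ababbaa ⊢ bb[q0]babbaa ⊢ b[q2]b□abbaa ⊢ ba[q0]□abbaa ⊢ bab[q0]abbaa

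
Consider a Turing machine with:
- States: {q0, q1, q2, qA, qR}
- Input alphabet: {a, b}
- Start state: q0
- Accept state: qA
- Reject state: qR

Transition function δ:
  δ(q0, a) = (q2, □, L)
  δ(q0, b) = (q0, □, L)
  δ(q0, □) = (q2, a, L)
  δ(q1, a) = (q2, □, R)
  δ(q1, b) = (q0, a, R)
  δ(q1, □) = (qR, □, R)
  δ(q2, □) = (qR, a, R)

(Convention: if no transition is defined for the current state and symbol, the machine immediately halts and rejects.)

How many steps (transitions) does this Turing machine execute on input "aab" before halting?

Execution trace:
Initial: [q0]aab
Step 1: δ(q0, a) = (q2, □, L) → [q2]□□ab
Step 2: δ(q2, □) = (qR, a, R) → a[qR]□ab

The machine reaches the reject state qR and halts.

The machine executed 2 steps before halting.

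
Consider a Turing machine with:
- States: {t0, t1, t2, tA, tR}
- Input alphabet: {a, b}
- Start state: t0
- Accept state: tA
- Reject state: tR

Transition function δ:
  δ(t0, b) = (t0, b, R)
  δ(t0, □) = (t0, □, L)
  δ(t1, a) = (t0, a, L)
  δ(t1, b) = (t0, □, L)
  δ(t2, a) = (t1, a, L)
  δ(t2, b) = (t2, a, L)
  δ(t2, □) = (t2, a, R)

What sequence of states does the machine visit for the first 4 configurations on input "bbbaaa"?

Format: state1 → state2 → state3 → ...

Execution trace:
Initial: [t0]bbbaaa
Step 1: δ(t0, b) = (t0, b, R) → b[t0]bbaaa
Step 2: δ(t0, b) = (t0, b, R) → bb[t0]baaa
Step 3: δ(t0, b) = (t0, b, R) → bbb[t0]aaa

No transition is defined for δ(t0, a). By convention the machine halts and rejects.

State sequence: t0 → t0 → t0 → t0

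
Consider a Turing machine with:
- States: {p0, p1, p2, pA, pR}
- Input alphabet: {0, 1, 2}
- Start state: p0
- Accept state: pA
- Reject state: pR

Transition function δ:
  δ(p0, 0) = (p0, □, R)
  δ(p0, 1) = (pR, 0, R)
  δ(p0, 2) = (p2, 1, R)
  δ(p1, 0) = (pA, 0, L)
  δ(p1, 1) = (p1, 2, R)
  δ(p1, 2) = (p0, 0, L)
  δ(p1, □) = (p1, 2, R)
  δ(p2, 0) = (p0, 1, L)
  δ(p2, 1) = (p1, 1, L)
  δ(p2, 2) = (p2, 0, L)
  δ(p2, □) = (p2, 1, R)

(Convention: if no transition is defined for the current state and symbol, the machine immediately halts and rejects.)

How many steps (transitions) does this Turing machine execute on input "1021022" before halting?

Execution trace:
Initial: [p0]1021022
Step 1: δ(p0, 1) = (pR, 0, R) → 0[pR]021022

The machine reaches the reject state pR and halts.

The machine executed 1 step before halting.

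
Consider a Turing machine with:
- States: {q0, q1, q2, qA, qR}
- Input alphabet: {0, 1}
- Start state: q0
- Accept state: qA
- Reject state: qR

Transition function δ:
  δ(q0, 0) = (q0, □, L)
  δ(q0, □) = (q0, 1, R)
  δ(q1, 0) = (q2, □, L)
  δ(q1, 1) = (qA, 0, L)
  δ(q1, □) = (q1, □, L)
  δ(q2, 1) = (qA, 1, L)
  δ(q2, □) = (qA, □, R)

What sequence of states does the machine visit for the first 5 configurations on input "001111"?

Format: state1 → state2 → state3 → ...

Execution trace:
Initial: [q0]001111
Step 1: δ(q0, 0) = (q0, □, L) → [q0]□□01111
Step 2: δ(q0, □) = (q0, 1, R) → 1[q0]□01111
Step 3: δ(q0, □) = (q0, 1, R) → 11[q0]01111
Step 4: δ(q0, 0) = (q0, □, L) → 1[q0]1□1111

No transition is defined for δ(q0, 1). By convention the machine halts and rejects.

State sequence: q0 → q0 → q0 → q0 → q0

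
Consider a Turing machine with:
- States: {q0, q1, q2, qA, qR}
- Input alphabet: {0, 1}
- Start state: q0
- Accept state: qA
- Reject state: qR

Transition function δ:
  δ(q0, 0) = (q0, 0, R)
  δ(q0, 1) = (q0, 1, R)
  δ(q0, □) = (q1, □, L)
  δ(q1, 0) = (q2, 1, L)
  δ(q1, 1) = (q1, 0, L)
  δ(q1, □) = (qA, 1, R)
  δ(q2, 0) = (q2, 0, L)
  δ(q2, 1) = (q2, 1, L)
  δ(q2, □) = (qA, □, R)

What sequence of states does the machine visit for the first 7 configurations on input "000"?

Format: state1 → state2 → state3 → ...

Execution trace:
Initial: [q0]000
Step 1: δ(q0, 0) = (q0, 0, R) → 0[q0]00
Step 2: δ(q0, 0) = (q0, 0, R) → 00[q0]0
Step 3: δ(q0, 0) = (q0, 0, R) → 000[q0]□
Step 4: δ(q0, □) = (q1, □, L) → 00[q1]0□
Step 5: δ(q1, 0) = (q2, 1, L) → 0[q2]01□
Step 6: δ(q2, 0) = (q2, 0, L) → [q2]001□

State sequence: q0 → q0 → q0 → q0 → q1 → q2 → q2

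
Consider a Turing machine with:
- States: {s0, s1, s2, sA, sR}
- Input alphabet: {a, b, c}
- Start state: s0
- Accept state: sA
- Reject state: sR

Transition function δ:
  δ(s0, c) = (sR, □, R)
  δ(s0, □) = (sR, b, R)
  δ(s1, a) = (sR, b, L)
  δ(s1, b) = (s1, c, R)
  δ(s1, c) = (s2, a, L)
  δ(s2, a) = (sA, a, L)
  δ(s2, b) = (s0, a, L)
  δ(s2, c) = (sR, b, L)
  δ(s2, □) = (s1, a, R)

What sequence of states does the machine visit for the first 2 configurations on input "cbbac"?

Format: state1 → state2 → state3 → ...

Execution trace:
Initial: [s0]cbbac
Step 1: δ(s0, c) = (sR, □, R) → □[sR]bbac

The machine reaches the reject state sR and halts.

State sequence: s0 → sR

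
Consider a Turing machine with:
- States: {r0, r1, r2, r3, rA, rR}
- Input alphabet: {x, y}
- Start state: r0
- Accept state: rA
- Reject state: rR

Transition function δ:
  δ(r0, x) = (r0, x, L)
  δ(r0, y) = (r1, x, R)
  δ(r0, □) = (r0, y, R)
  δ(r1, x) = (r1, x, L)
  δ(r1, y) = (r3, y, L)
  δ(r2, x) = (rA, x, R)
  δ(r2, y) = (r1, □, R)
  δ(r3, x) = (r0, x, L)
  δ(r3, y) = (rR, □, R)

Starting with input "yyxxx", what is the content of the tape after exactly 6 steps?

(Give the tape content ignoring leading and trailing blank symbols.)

Execution trace:
Initial: [r0]yyxxx
Step 1: δ(r0, y) = (r1, x, R) → x[r1]yxxx
Step 2: δ(r1, y) = (r3, y, L) → [r3]xyxxx
Step 3: δ(r3, x) = (r0, x, L) → [r0]□xyxxx
Step 4: δ(r0, □) = (r0, y, R) → y[r0]xyxxx
Step 5: δ(r0, x) = (r0, x, L) → [r0]yxyxxx
Step 6: δ(r0, y) = (r1, x, R) → x[r1]xyxxx

After 6 steps, the tape (ignoring leading/trailing blanks) is: xxyxxx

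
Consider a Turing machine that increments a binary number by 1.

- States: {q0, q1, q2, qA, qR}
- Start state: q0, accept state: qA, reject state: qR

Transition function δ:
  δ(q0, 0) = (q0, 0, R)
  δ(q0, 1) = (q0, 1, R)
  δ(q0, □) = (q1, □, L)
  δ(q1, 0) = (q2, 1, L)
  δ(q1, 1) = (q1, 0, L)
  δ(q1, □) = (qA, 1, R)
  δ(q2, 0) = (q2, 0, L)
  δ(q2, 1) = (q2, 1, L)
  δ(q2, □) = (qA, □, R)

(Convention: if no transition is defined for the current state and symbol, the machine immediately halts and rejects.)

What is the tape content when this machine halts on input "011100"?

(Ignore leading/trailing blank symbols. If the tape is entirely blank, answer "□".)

Execution trace:
Initial: [q0]011100
Step 1: δ(q0, 0) = (q0, 0, R) → 0[q0]11100
Step 2: δ(q0, 1) = (q0, 1, R) → 01[q0]1100
Step 3: δ(q0, 1) = (q0, 1, R) → 011[q0]100
Step 4: δ(q0, 1) = (q0, 1, R) → 0111[q0]00
Step 5: δ(q0, 0) = (q0, 0, R) → 01110[q0]0
Step 6: δ(q0, 0) = (q0, 0, R) → 011100[q0]□
Step 7: δ(q0, □) = (q1, □, L) → 01110[q1]0□
Step 8: δ(q1, 0) = (q2, 1, L) → 0111[q2]01□
Step 9: δ(q2, 0) = (q2, 0, L) → 011[q2]101□
Step 10: δ(q2, 1) = (q2, 1, L) → 01[q2]1101□
Step 11: δ(q2, 1) = (q2, 1, L) → 0[q2]11101□
Step 12: δ(q2, 1) = (q2, 1, L) → [q2]011101□
Step 13: δ(q2, 0) = (q2, 0, L) → [q2]□011101□
Step 14: δ(q2, □) = (qA, □, R) → □[qA]011101□

The machine reaches the accept state qA and halts.

Final tape (ignoring leading/trailing blanks): 011101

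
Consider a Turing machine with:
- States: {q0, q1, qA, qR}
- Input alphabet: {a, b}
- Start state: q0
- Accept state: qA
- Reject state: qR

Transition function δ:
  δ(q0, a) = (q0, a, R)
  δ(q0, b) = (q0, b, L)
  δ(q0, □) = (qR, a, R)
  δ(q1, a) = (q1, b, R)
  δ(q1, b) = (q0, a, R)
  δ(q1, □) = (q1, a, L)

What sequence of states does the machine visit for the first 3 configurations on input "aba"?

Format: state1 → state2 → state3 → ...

Execution trace:
Initial: [q0]aba
Step 1: δ(q0, a) = (q0, a, R) → a[q0]ba
Step 2: δ(q0, b) = (q0, b, L) → [q0]aba

State sequence: q0 → q0 → q0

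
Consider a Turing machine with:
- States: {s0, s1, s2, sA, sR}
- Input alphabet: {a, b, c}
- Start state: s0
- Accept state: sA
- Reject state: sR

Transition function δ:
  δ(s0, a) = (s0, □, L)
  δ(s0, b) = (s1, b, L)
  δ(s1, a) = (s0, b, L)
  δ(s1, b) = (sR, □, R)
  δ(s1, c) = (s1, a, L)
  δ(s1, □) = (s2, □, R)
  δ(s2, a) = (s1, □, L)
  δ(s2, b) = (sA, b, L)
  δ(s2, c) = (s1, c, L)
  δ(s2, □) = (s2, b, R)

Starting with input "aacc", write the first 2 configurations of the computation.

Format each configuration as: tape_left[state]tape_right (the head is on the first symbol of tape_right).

Transitions applied:
Step 1: δ(s0, a) = (s0, □, L)

The first 2 configurations are:
[s0]aacc ⊢ [s0]□□acc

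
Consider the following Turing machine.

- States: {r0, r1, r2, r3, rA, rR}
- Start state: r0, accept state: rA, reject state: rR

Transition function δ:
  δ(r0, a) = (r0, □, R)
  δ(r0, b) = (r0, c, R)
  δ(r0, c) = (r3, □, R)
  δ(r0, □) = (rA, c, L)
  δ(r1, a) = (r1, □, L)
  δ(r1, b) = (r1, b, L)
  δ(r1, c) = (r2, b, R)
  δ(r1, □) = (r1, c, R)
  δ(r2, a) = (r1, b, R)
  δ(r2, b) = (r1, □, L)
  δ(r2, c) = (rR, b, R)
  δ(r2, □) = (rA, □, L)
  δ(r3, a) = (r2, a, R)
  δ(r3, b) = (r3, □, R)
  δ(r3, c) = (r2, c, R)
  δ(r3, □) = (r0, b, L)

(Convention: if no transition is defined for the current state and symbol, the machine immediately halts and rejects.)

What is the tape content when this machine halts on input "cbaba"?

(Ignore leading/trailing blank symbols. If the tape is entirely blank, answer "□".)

Execution trace:
Initial: [r0]cbaba
Step 1: δ(r0, c) = (r3, □, R) → □[r3]baba
Step 2: δ(r3, b) = (r3, □, R) → □□[r3]aba
Step 3: δ(r3, a) = (r2, a, R) → □□a[r2]ba
Step 4: δ(r2, b) = (r1, □, L) → □□[r1]a□a
Step 5: δ(r1, a) = (r1, □, L) → □[r1]□□□a
Step 6: δ(r1, □) = (r1, c, R) → □c[r1]□□a
Step 7: δ(r1, □) = (r1, c, R) → □cc[r1]□a
Step 8: δ(r1, □) = (r1, c, R) → □ccc[r1]a
Step 9: δ(r1, a) = (r1, □, L) → □cc[r1]c□
Step 10: δ(r1, c) = (r2, b, R) → □ccb[r2]□
Step 11: δ(r2, □) = (rA, □, L) → □cc[rA]b□

The machine reaches the accept state rA and halts.

Final tape (ignoring leading/trailing blanks): ccb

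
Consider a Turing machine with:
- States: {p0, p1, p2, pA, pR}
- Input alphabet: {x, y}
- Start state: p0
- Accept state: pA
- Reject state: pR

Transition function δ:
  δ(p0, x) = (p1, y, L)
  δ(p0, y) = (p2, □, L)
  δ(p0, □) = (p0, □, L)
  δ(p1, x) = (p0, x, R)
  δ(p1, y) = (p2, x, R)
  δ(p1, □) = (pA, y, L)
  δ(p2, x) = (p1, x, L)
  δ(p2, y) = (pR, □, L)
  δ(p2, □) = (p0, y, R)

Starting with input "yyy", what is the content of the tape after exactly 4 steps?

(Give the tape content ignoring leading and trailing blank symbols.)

Execution trace:
Initial: [p0]yyy
Step 1: δ(p0, y) = (p2, □, L) → [p2]□□yy
Step 2: δ(p2, □) = (p0, y, R) → y[p0]□yy
Step 3: δ(p0, □) = (p0, □, L) → [p0]y□yy
Step 4: δ(p0, y) = (p2, □, L) → [p2]□□□yy

After 4 steps, the tape (ignoring leading/trailing blanks) is: yy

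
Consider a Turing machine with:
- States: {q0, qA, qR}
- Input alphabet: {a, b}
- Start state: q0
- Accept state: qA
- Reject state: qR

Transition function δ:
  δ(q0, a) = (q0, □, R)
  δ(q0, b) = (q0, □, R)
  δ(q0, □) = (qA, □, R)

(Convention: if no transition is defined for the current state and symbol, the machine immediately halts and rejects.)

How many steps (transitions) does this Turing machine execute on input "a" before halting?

Execution trace:
Initial: [q0]a
Step 1: δ(q0, a) = (q0, □, R) → □[q0]□
Step 2: δ(q0, □) = (qA, □, R) → □□[qA]□

The machine reaches the accept state qA and halts.

The machine executed 2 steps before halting.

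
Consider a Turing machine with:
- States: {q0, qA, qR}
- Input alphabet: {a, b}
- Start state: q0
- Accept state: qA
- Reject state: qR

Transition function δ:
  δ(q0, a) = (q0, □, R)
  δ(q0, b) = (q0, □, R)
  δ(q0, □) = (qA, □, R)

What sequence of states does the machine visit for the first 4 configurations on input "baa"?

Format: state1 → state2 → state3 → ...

Execution trace:
Initial: [q0]baa
Step 1: δ(q0, b) = (q0, □, R) → □[q0]aa
Step 2: δ(q0, a) = (q0, □, R) → □□[q0]a
Step 3: δ(q0, a) = (q0, □, R) → □□□[q0]□

State sequence: q0 → q0 → q0 → q0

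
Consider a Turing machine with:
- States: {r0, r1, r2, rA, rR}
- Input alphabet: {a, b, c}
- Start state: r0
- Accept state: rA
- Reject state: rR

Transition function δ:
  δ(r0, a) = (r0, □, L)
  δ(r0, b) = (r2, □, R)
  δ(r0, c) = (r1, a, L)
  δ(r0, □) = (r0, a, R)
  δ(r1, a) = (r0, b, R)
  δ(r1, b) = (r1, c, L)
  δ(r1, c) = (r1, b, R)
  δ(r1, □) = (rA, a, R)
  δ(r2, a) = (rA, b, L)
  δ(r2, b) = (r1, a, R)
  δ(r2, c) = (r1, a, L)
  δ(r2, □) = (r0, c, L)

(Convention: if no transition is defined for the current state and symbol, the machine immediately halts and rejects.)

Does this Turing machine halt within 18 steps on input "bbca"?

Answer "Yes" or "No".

Execution trace:
Initial: [r0]bbca
Step 1: δ(r0, b) = (r2, □, R) → □[r2]bca
Step 2: δ(r2, b) = (r1, a, R) → □a[r1]ca
Step 3: δ(r1, c) = (r1, b, R) → □ab[r1]a
Step 4: δ(r1, a) = (r0, b, R) → □abb[r0]□
Step 5: δ(r0, □) = (r0, a, R) → □abba[r0]□
Step 6: δ(r0, □) = (r0, a, R) → □abbaa[r0]□
Step 7: δ(r0, □) = (r0, a, R) → □abbaaa[r0]□
Step 8: δ(r0, □) = (r0, a, R) → □abbaaaa[r0]□
Step 9: δ(r0, □) = (r0, a, R) → □abbaaaaa[r0]□
Step 10: δ(r0, □) = (r0, a, R) → □abbaaaaaa[r0]□
Step 11: δ(r0, □) = (r0, a, R) → □abbaaaaaaa[r0]□
Step 12: δ(r0, □) = (r0, a, R) → □abbaaaaaaaa[r0]□
Step 13: δ(r0, □) = (r0, a, R) → □abbaaaaaaaaa[r0]□
Step 14: δ(r0, □) = (r0, a, R) → □abbaaaaaaaaaa[r0]□
Step 15: δ(r0, □) = (r0, a, R) → □abbaaaaaaaaaaa[r0]□
Step 16: δ(r0, □) = (r0, a, R) → □abbaaaaaaaaaaaa[r0]□
Step 17: δ(r0, □) = (r0, a, R) → □abbaaaaaaaaaaaaa[r0]□
Step 18: δ(r0, □) = (r0, a, R) → □abbaaaaaaaaaaaaaa[r0]□

The machine has not reached a halting state after 18 steps.
The machine did not halt within the 18-step bound.

Answer: No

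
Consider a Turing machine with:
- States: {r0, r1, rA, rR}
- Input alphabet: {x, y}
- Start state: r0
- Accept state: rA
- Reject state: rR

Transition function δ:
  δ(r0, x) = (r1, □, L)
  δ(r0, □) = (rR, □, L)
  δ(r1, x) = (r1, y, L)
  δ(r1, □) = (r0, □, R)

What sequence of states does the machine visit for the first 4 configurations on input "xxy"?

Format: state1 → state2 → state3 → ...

Execution trace:
Initial: [r0]xxy
Step 1: δ(r0, x) = (r1, □, L) → [r1]□□xy
Step 2: δ(r1, □) = (r0, □, R) → □[r0]□xy
Step 3: δ(r0, □) = (rR, □, L) → [rR]□□xy

The machine reaches the reject state rR and halts.

State sequence: r0 → r1 → r0 → rR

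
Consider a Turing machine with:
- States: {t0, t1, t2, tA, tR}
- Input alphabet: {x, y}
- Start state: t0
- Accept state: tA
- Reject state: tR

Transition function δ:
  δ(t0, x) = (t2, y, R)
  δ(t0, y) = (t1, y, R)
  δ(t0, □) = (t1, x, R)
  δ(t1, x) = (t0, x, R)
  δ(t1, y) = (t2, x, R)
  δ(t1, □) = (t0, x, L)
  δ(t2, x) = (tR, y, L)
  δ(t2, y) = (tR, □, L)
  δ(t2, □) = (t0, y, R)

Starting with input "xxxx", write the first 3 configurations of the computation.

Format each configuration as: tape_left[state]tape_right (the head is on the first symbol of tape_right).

Transitions applied:
Step 1: δ(t0, x) = (t2, y, R)
Step 2: δ(t2, x) = (tR, y, L)

The first 3 configurations are:
[t0]xxxx ⊢ y[t2]xxx ⊢ [tR]yyxx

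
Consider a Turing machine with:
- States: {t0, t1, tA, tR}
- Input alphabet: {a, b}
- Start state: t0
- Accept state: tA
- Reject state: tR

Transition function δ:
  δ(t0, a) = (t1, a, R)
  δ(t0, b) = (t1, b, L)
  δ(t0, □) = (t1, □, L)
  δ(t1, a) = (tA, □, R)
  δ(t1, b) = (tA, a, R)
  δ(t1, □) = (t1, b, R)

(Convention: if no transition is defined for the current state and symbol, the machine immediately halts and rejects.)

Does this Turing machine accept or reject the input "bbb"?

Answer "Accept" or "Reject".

Execution trace:
Initial: [t0]bbb
Step 1: δ(t0, b) = (t1, b, L) → [t1]□bbb
Step 2: δ(t1, □) = (t1, b, R) → b[t1]bbb
Step 3: δ(t1, b) = (tA, a, R) → ba[tA]bb

The machine reaches the accept state tA and halts.

Answer: Accept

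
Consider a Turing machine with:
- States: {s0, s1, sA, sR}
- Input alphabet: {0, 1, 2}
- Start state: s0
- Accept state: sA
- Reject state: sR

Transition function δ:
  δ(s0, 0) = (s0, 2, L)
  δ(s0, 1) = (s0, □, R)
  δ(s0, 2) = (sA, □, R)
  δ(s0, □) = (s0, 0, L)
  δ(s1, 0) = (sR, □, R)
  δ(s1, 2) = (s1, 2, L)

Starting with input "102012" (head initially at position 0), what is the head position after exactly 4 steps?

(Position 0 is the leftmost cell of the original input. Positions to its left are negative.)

Execution trace (head position shown):
Step 0: [s0]102012  (head at position 0)
Step 1: move right → □[s0]02012  (head at position 1)
Step 2: move left → [s0]□22012  (head at position 0)
Step 3: move left → [s0]□022012  (head at position -1)
Step 4: move left → [s0]□0022012  (head at position -2)

After 4 steps, the head is at position -2.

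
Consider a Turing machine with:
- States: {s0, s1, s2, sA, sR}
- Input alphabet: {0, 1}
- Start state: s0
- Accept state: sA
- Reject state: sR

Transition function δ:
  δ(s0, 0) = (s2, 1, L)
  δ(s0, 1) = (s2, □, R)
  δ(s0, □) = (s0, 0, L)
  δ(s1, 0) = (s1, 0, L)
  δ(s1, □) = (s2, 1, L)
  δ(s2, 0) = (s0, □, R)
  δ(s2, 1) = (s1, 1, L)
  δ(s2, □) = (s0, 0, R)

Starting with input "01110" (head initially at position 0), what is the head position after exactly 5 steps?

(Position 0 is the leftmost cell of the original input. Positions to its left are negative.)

Execution trace (head position shown):
Step 0: [s0]01110  (head at position 0)
Step 1: move left → [s2]□11110  (head at position -1)
Step 2: move right → 0[s0]11110  (head at position 0)
Step 3: move right → 0□[s2]1110  (head at position 1)
Step 4: move left → 0[s1]□1110  (head at position 0)
Step 5: move left → [s2]011110  (head at position -1)

After 5 steps, the head is at position -1.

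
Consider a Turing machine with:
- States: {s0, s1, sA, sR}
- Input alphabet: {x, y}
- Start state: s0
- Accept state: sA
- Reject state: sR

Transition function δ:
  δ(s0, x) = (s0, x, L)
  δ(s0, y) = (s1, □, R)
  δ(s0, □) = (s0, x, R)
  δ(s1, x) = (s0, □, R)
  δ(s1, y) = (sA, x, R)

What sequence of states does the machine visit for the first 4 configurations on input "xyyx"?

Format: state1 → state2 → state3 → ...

Execution trace:
Initial: [s0]xyyx
Step 1: δ(s0, x) = (s0, x, L) → [s0]□xyyx
Step 2: δ(s0, □) = (s0, x, R) → x[s0]xyyx
Step 3: δ(s0, x) = (s0, x, L) → [s0]xxyyx

State sequence: s0 → s0 → s0 → s0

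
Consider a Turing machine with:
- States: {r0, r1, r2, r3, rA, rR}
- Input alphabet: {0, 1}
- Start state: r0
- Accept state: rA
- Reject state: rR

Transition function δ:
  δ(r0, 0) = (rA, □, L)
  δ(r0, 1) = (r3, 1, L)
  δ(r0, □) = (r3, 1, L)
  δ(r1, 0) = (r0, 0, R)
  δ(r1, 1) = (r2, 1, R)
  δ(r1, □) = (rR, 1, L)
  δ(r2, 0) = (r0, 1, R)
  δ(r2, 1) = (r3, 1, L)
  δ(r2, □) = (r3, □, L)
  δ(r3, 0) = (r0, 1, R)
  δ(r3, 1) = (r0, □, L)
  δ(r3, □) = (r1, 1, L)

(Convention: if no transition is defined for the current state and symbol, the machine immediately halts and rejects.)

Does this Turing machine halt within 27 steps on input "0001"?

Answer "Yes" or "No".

Execution trace:
Initial: [r0]0001
Step 1: δ(r0, 0) = (rA, □, L) → [rA]□□001

The machine reaches the accept state rA and halts.
The machine halted after 1 step (within the 27-step bound).

Answer: Yes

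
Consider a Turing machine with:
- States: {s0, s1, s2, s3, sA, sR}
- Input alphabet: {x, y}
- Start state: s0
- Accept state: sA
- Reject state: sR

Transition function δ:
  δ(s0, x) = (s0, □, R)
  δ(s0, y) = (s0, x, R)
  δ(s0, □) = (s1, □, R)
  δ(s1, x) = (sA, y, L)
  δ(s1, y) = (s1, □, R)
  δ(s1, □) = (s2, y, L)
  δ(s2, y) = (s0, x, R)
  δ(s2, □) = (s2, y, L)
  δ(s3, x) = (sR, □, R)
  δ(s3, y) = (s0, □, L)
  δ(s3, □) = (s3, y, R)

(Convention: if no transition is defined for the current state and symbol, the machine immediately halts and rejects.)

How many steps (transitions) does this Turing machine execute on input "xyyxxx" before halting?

Execution trace:
Initial: [s0]xyyxxx
Step 1: δ(s0, x) = (s0, □, R) → □[s0]yyxxx
Step 2: δ(s0, y) = (s0, x, R) → □x[s0]yxxx
Step 3: δ(s0, y) = (s0, x, R) → □xx[s0]xxx
Step 4: δ(s0, x) = (s0, □, R) → □xx□[s0]xx
Step 5: δ(s0, x) = (s0, □, R) → □xx□□[s0]x
Step 6: δ(s0, x) = (s0, □, R) → □xx□□□[s0]□
Step 7: δ(s0, □) = (s1, □, R) → □xx□□□□[s1]□
Step 8: δ(s1, □) = (s2, y, L) → □xx□□□[s2]□y
Step 9: δ(s2, □) = (s2, y, L) → □xx□□[s2]□yy
Step 10: δ(s2, □) = (s2, y, L) → □xx□[s2]□yyy
Step 11: δ(s2, □) = (s2, y, L) → □xx[s2]□yyyy
Step 12: δ(s2, □) = (s2, y, L) → □x[s2]xyyyyy

No transition is defined for δ(s2, x). By convention the machine halts and rejects.

The machine executed 12 steps before halting.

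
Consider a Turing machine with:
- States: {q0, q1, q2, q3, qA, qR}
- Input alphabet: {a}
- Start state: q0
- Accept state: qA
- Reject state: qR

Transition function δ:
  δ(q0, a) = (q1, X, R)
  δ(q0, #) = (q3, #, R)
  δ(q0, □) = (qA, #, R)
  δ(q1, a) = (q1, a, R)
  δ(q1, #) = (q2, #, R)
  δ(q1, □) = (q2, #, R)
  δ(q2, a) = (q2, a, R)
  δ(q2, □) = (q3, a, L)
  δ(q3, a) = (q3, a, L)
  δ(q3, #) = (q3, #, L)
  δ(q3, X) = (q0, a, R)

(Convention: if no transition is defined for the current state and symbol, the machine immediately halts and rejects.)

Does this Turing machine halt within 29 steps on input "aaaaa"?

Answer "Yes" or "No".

Execution trace:
Initial: [q0]aaaaa
Step 1: δ(q0, a) = (q1, X, R) → X[q1]aaaa
Step 2: δ(q1, a) = (q1, a, R) → Xa[q1]aaa
Step 3: δ(q1, a) = (q1, a, R) → Xaa[q1]aa
Step 4: δ(q1, a) = (q1, a, R) → Xaaa[q1]a
Step 5: δ(q1, a) = (q1, a, R) → Xaaaa[q1]□
Step 6: δ(q1, □) = (q2, #, R) → Xaaaa#[q2]□
Step 7: δ(q2, □) = (q3, a, L) → Xaaaa[q3]#a
Step 8: δ(q3, #) = (q3, #, L) → Xaaa[q3]a#a
Step 9: δ(q3, a) = (q3, a, L) → Xaa[q3]aa#a
Step 10: δ(q3, a) = (q3, a, L) → Xa[q3]aaa#a
Step 11: δ(q3, a) = (q3, a, L) → X[q3]aaaa#a
Step 12: δ(q3, a) = (q3, a, L) → [q3]Xaaaa#a
Step 13: δ(q3, X) = (q0, a, R) → a[q0]aaaa#a
Step 14: δ(q0, a) = (q1, X, R) → aX[q1]aaa#a
Step 15: δ(q1, a) = (q1, a, R) → aXa[q1]aa#a
Step 16: δ(q1, a) = (q1, a, R) → aXaa[q1]a#a
Step 17: δ(q1, a) = (q1, a, R) → aXaaa[q1]#a
Step 18: δ(q1, #) = (q2, #, R) → aXaaa#[q2]a
Step 19: δ(q2, a) = (q2, a, R) → aXaaa#a[q2]□
Step 20: δ(q2, □) = (q3, a, L) → aXaaa#[q3]aa
Step 21: δ(q3, a) = (q3, a, L) → aXaaa[q3]#aa
Step 22: δ(q3, #) = (q3, #, L) → aXaa[q3]a#aa
Step 23: δ(q3, a) = (q3, a, L) → aXa[q3]aa#aa
Step 24: δ(q3, a) = (q3, a, L) → aX[q3]aaa#aa
Step 25: δ(q3, a) = (q3, a, L) → a[q3]Xaaa#aa
Step 26: δ(q3, X) = (q0, a, R) → aa[q0]aaa#aa
Step 27: δ(q0, a) = (q1, X, R) → aaX[q1]aa#aa
Step 28: δ(q1, a) = (q1, a, R) → aaXa[q1]a#aa
Step 29: δ(q1, a) = (q1, a, R) → aaXaa[q1]#aa

The machine has not reached a halting state after 29 steps.
The machine did not halt within the 29-step bound.

Answer: No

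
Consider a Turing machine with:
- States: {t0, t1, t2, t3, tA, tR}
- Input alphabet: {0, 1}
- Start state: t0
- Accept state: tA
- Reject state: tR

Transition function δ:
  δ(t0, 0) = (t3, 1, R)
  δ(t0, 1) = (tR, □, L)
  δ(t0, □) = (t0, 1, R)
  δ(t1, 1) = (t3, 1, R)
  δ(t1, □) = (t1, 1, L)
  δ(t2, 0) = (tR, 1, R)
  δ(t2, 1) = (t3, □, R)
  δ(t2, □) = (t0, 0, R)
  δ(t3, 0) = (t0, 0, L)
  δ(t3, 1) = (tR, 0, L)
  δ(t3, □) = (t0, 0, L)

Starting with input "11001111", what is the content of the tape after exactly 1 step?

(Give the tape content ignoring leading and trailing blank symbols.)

Execution trace:
Initial: [t0]11001111
Step 1: δ(t0, 1) = (tR, □, L) → [tR]□□1001111

The machine reaches the reject state tR and halts.

After 1 step, the tape (ignoring leading/trailing blanks) is: 1001111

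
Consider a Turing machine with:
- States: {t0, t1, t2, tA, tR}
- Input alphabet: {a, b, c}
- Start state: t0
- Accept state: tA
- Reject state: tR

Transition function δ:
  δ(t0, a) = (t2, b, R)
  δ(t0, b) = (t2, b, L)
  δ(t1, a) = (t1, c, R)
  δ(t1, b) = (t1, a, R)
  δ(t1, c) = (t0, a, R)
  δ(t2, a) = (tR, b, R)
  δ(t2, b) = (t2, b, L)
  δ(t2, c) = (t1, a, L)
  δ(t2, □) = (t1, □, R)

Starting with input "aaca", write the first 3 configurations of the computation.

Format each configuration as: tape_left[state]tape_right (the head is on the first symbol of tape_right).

Transitions applied:
Step 1: δ(t0, a) = (t2, b, R)
Step 2: δ(t2, a) = (tR, b, R)

The first 3 configurations are:
[t0]aaca ⊢ b[t2]aca ⊢ bb[tR]ca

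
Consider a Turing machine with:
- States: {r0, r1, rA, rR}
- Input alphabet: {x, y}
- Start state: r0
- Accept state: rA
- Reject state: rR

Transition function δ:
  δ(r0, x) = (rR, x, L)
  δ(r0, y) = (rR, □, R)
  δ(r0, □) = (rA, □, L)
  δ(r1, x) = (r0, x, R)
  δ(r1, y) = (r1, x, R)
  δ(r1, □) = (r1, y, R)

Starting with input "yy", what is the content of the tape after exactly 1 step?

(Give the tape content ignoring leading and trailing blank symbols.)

Execution trace:
Initial: [r0]yy
Step 1: δ(r0, y) = (rR, □, R) → □[rR]y

The machine reaches the reject state rR and halts.

After 1 step, the tape (ignoring leading/trailing blanks) is: y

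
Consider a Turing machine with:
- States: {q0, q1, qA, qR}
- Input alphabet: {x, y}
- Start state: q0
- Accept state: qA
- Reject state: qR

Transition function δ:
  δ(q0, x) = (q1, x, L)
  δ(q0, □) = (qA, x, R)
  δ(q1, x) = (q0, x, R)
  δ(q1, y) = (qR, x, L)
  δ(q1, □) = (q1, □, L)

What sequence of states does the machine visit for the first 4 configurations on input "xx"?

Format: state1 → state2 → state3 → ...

Execution trace:
Initial: [q0]xx
Step 1: δ(q0, x) = (q1, x, L) → [q1]□xx
Step 2: δ(q1, □) = (q1, □, L) → [q1]□□xx
Step 3: δ(q1, □) = (q1, □, L) → [q1]□□□xx

State sequence: q0 → q1 → q1 → q1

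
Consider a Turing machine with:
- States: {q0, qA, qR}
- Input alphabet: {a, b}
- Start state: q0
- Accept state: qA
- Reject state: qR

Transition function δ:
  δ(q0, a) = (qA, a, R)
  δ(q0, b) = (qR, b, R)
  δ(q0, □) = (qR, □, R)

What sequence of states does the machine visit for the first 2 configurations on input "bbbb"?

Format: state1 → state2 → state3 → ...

Execution trace:
Initial: [q0]bbbb
Step 1: δ(q0, b) = (qR, b, R) → b[qR]bbb

The machine reaches the reject state qR and halts.

State sequence: q0 → qR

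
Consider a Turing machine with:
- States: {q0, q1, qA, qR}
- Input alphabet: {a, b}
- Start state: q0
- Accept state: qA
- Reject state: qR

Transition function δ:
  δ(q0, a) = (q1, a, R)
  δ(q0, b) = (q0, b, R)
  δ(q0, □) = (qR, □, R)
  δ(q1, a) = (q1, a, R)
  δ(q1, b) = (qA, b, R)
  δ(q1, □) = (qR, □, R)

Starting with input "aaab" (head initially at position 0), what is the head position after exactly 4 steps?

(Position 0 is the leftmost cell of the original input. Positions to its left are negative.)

Execution trace (head position shown):
Step 0: [q0]aaab  (head at position 0)
Step 1: move right → a[q1]aab  (head at position 1)
Step 2: move right → aa[q1]ab  (head at position 2)
Step 3: move right → aaa[q1]b  (head at position 3)
Step 4: move right → aaab[qA]□  (head at position 4)

After 4 steps, the head is at position 4.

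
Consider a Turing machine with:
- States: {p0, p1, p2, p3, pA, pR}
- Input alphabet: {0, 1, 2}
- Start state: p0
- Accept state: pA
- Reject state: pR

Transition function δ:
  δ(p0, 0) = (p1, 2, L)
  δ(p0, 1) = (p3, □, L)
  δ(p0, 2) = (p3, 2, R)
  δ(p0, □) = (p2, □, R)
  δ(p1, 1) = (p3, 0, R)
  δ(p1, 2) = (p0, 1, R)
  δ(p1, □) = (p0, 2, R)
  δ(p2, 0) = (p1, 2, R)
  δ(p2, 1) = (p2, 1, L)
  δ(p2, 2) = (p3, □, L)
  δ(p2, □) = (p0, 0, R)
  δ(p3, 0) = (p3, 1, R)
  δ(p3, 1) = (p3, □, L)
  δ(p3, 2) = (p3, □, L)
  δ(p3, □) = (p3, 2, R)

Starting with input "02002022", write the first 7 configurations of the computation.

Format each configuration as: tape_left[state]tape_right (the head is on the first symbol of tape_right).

Transitions applied:
Step 1: δ(p0, 0) = (p1, 2, L)
Step 2: δ(p1, □) = (p0, 2, R)
Step 3: δ(p0, 2) = (p3, 2, R)
Step 4: δ(p3, 2) = (p3, □, L)
Step 5: δ(p3, 2) = (p3, □, L)
Step 6: δ(p3, 2) = (p3, □, L)

The first 7 configurations are:
[p0]02002022 ⊢ [p1]□22002022 ⊢ 2[p0]22002022 ⊢ 22[p3]2002022 ⊢ 2[p3]2□002022 ⊢ [p3]2□□002022 ⊢ [p3]□□□□002022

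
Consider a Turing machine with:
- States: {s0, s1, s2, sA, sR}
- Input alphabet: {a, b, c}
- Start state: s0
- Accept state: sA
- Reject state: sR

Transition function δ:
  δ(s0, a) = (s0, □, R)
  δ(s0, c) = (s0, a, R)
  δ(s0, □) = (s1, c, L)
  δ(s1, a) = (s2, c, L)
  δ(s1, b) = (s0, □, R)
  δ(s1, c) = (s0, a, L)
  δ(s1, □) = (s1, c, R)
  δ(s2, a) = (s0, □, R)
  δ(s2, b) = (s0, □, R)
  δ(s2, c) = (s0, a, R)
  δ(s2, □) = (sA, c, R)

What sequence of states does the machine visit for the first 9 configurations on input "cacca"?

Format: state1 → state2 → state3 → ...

Execution trace:
Initial: [s0]cacca
Step 1: δ(s0, c) = (s0, a, R) → a[s0]acca
Step 2: δ(s0, a) = (s0, □, R) → a□[s0]cca
Step 3: δ(s0, c) = (s0, a, R) → a□a[s0]ca
Step 4: δ(s0, c) = (s0, a, R) → a□aa[s0]a
Step 5: δ(s0, a) = (s0, □, R) → a□aa□[s0]□
Step 6: δ(s0, □) = (s1, c, L) → a□aa[s1]□c
Step 7: δ(s1, □) = (s1, c, R) → a□aac[s1]c
Step 8: δ(s1, c) = (s0, a, L) → a□aa[s0]ca

State sequence: s0 → s0 → s0 → s0 → s0 → s0 → s1 → s1 → s0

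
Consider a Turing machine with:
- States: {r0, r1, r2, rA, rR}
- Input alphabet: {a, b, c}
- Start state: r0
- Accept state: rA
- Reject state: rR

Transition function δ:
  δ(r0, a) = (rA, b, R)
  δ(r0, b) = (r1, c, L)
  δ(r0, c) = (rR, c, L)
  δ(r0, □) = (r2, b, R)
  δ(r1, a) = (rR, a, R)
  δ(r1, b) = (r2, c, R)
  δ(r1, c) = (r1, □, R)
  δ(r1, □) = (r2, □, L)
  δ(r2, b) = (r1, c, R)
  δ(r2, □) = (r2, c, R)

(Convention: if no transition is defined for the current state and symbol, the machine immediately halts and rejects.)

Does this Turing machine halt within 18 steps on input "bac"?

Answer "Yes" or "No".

Execution trace:
Initial: [r0]bac
Step 1: δ(r0, b) = (r1, c, L) → [r1]□cac
Step 2: δ(r1, □) = (r2, □, L) → [r2]□□cac
Step 3: δ(r2, □) = (r2, c, R) → c[r2]□cac
Step 4: δ(r2, □) = (r2, c, R) → cc[r2]cac

No transition is defined for δ(r2, c). By convention the machine halts and rejects.
The machine halted after 4 steps (within the 18-step bound).

Answer: Yes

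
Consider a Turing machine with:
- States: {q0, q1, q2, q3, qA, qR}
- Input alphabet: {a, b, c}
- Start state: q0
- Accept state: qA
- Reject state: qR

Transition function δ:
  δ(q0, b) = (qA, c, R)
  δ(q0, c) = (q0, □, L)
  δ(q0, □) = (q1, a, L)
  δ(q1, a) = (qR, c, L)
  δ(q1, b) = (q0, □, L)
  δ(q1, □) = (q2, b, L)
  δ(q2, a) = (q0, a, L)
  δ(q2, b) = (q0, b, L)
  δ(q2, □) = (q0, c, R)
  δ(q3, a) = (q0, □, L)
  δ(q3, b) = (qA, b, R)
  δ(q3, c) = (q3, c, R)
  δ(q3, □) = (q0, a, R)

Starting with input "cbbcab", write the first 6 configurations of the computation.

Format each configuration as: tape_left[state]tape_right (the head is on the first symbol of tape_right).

Transitions applied:
Step 1: δ(q0, c) = (q0, □, L)
Step 2: δ(q0, □) = (q1, a, L)
Step 3: δ(q1, □) = (q2, b, L)
Step 4: δ(q2, □) = (q0, c, R)
Step 5: δ(q0, b) = (qA, c, R)

The first 6 configurations are:
[q0]cbbcab ⊢ [q0]□□bbcab ⊢ [q1]□a□bbcab ⊢ [q2]□ba□bbcab ⊢ c[q0]ba□bbcab ⊢ cc[qA]a□bbcab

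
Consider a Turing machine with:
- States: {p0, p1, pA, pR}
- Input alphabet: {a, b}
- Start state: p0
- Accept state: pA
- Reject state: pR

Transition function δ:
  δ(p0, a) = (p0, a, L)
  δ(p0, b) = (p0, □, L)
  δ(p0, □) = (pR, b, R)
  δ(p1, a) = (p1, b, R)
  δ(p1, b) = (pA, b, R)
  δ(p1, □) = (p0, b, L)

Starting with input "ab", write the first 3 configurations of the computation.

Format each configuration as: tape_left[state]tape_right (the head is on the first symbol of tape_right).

Transitions applied:
Step 1: δ(p0, a) = (p0, a, L)
Step 2: δ(p0, □) = (pR, b, R)

The first 3 configurations are:
[p0]ab ⊢ [p0]□ab ⊢ b[pR]ab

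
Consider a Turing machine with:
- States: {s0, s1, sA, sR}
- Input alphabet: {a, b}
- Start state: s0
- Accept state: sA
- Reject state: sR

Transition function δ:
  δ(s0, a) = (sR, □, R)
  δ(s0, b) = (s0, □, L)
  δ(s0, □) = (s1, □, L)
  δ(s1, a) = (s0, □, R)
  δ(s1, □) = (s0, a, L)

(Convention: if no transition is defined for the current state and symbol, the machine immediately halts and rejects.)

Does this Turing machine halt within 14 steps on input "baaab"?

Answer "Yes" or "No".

Execution trace:
Initial: [s0]baaab
Step 1: δ(s0, b) = (s0, □, L) → [s0]□□aaab
Step 2: δ(s0, □) = (s1, □, L) → [s1]□□□aaab
Step 3: δ(s1, □) = (s0, a, L) → [s0]□a□□aaab
Step 4: δ(s0, □) = (s1, □, L) → [s1]□□a□□aaab
Step 5: δ(s1, □) = (s0, a, L) → [s0]□a□a□□aaab
Step 6: δ(s0, □) = (s1, □, L) → [s1]□□a□a□□aaab
Step 7: δ(s1, □) = (s0, a, L) → [s0]□a□a□a□□aaab
Step 8: δ(s0, □) = (s1, □, L) → [s1]□□a□a□a□□aaab
Step 9: δ(s1, □) = (s0, a, L) → [s0]□a□a□a□a□□aaab
Step 10: δ(s0, □) = (s1, □, L) → [s1]□□a□a□a□a□□aaab
Step 11: δ(s1, □) = (s0, a, L) → [s0]□a□a□a□a□a□□aaab
Step 12: δ(s0, □) = (s1, □, L) → [s1]□□a□a□a□a□a□□aaab
Step 13: δ(s1, □) = (s0, a, L) → [s0]□a□a□a□a□a□a□□aaab
Step 14: δ(s0, □) = (s1, □, L) → [s1]□□a□a□a□a□a□a□□aaab

The machine has not reached a halting state after 14 steps.
The machine did not halt within the 14-step bound.

Answer: No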